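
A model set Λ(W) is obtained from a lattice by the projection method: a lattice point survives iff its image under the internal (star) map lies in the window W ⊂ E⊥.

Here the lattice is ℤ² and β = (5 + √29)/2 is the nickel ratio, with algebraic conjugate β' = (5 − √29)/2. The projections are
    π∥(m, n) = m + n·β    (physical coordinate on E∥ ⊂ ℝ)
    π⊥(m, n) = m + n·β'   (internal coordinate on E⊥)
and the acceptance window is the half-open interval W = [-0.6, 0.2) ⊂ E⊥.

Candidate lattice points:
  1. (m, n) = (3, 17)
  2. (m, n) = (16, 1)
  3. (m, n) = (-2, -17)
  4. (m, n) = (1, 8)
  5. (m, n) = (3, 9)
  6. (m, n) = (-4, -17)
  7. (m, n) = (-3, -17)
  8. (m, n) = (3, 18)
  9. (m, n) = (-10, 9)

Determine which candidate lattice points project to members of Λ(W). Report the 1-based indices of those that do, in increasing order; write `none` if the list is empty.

Compute β' = (5−√29)/2 = -0.19258, so π⊥(m,n) = m -0.19258·n.
candidate 1: (m,n)=(3,17) → π∥ = 3+17·β ≈ 91.27390, π⊥ = 3+17·β' ≈ -0.27390 ∈ [-0.6, 0.2) ⇒ IN Λ
candidate 2: (m,n)=(16,1) → π∥ = 16+1·β ≈ 21.19258, π⊥ = 16+1·β' ≈ 15.80742 ∉ [-0.6, 0.2) ⇒ out
candidate 3: (m,n)=(-2,-17) → π∥ = -2-17·β ≈ -90.27390, π⊥ = -2-17·β' ≈ 1.27390 ∉ [-0.6, 0.2) ⇒ out
candidate 4: (m,n)=(1,8) → π∥ = 1+8·β ≈ 42.54066, π⊥ = 1+8·β' ≈ -0.54066 ∈ [-0.6, 0.2) ⇒ IN Λ
candidate 5: (m,n)=(3,9) → π∥ = 3+9·β ≈ 49.73324, π⊥ = 3+9·β' ≈ 1.26676 ∉ [-0.6, 0.2) ⇒ out
candidate 6: (m,n)=(-4,-17) → π∥ = -4-17·β ≈ -92.27390, π⊥ = -4-17·β' ≈ -0.72610 ∉ [-0.6, 0.2) ⇒ out
candidate 7: (m,n)=(-3,-17) → π∥ = -3-17·β ≈ -91.27390, π⊥ = -3-17·β' ≈ 0.27390 ∉ [-0.6, 0.2) ⇒ out
candidate 8: (m,n)=(3,18) → π∥ = 3+18·β ≈ 96.46648, π⊥ = 3+18·β' ≈ -0.46648 ∈ [-0.6, 0.2) ⇒ IN Λ
candidate 9: (m,n)=(-10,9) → π∥ = -10+9·β ≈ 36.73324, π⊥ = -10+9·β' ≈ -11.73324 ∉ [-0.6, 0.2) ⇒ out

1, 4, 8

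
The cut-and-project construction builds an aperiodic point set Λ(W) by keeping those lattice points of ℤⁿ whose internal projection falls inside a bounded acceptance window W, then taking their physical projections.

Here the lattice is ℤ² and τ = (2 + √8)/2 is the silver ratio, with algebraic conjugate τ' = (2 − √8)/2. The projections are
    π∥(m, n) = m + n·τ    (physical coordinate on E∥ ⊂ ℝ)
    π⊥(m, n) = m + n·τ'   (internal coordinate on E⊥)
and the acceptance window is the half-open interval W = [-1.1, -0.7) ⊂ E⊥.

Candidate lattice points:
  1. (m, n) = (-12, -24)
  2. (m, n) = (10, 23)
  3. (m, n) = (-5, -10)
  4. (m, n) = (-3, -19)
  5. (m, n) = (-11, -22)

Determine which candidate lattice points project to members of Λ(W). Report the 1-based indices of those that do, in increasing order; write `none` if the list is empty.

Compute τ' = (2−√8)/2 = -0.414214, so π⊥(m,n) = m -0.414214·n.
candidate 1: (m,n)=(-12,-24) → π∥ = -12-24·τ ≈ -69.941125, π⊥ = -12-24·τ' ≈ -2.058875 ∉ [-1.1, -0.7) ⇒ out
candidate 2: (m,n)=(10,23) → π∥ = 10+23·τ ≈ 65.526912, π⊥ = 10+23·τ' ≈ 0.473088 ∉ [-1.1, -0.7) ⇒ out
candidate 3: (m,n)=(-5,-10) → π∥ = -5-10·τ ≈ -29.142136, π⊥ = -5-10·τ' ≈ -0.857864 ∈ [-1.1, -0.7) ⇒ IN Λ
candidate 4: (m,n)=(-3,-19) → π∥ = -3-19·τ ≈ -48.870058, π⊥ = -3-19·τ' ≈ 4.870058 ∉ [-1.1, -0.7) ⇒ out
candidate 5: (m,n)=(-11,-22) → π∥ = -11-22·τ ≈ -64.112698, π⊥ = -11-22·τ' ≈ -1.887302 ∉ [-1.1, -0.7) ⇒ out

3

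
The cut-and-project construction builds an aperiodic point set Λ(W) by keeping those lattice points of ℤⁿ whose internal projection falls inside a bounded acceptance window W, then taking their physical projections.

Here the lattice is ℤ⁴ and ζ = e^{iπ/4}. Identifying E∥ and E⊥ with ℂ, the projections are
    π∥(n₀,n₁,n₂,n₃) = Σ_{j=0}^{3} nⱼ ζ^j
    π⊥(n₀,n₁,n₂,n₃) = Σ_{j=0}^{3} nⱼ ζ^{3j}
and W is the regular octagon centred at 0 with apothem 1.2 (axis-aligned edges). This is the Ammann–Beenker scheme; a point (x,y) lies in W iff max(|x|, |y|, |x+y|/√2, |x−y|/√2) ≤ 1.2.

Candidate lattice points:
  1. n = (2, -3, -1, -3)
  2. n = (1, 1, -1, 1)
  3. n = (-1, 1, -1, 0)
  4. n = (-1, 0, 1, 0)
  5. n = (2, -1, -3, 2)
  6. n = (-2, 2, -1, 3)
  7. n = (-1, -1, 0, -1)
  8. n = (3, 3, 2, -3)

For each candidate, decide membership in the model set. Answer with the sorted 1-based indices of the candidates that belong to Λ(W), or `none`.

none

With ζ = e^{iπ/4} the internal vectors are ζ^0,ζ^3,ζ^6,ζ^9.
#1 (2, -3, -1, -3): internal (2.0000, -3.2426); octagon support 3.7071 vs apothem 1.2 → ∉ W
#2 (1, 1, -1, 1): internal (1.0000, 2.4142); octagon support 2.4142 vs apothem 1.2 → ∉ W
#3 (-1, 1, -1, 0): internal (-1.7071, 1.7071); octagon support 2.4142 vs apothem 1.2 → ∉ W
#4 (-1, 0, 1, 0): internal (-1.0000, -1.0000); octagon support 1.4142 vs apothem 1.2 → ∉ W
#5 (2, -1, -3, 2): internal (4.1213, 3.7071); octagon support 5.5355 vs apothem 1.2 → ∉ W
#6 (-2, 2, -1, 3): internal (-1.2929, 4.5355); octagon support 4.5355 vs apothem 1.2 → ∉ W
#7 (-1, -1, 0, -1): internal (-1.0000, -1.4142); octagon support 1.7071 vs apothem 1.2 → ∉ W
#8 (3, 3, 2, -3): internal (-1.2426, -2.0000); octagon support 2.2929 vs apothem 1.2 → ∉ W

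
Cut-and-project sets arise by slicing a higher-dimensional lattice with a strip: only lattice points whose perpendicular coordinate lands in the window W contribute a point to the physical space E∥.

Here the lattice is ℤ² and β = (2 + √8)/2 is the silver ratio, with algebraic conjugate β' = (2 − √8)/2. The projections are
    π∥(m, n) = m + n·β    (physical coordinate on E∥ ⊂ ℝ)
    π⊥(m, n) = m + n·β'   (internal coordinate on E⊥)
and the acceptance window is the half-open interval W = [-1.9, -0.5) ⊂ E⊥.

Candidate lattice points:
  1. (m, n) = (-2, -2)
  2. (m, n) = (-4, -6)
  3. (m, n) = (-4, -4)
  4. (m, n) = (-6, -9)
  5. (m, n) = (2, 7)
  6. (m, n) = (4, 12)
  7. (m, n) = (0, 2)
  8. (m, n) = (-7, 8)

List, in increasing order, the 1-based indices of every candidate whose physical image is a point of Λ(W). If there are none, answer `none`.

Compute β' = (2−√8)/2 = -0.414214, so π⊥(m,n) = m -0.414214·n.
candidate 1: (m,n)=(-2,-2) → π∥ = -2-2·β ≈ -6.828427, π⊥ = -2-2·β' ≈ -1.171573 ∈ [-1.9, -0.5) ⇒ IN Λ
candidate 2: (m,n)=(-4,-6) → π∥ = -4-6·β ≈ -18.485281, π⊥ = -4-6·β' ≈ -1.514719 ∈ [-1.9, -0.5) ⇒ IN Λ
candidate 3: (m,n)=(-4,-4) → π∥ = -4-4·β ≈ -13.656854, π⊥ = -4-4·β' ≈ -2.343146 ∉ [-1.9, -0.5) ⇒ out
candidate 4: (m,n)=(-6,-9) → π∥ = -6-9·β ≈ -27.727922, π⊥ = -6-9·β' ≈ -2.272078 ∉ [-1.9, -0.5) ⇒ out
candidate 5: (m,n)=(2,7) → π∥ = 2+7·β ≈ 18.899495, π⊥ = 2+7·β' ≈ -0.899495 ∈ [-1.9, -0.5) ⇒ IN Λ
candidate 6: (m,n)=(4,12) → π∥ = 4+12·β ≈ 32.970563, π⊥ = 4+12·β' ≈ -0.970563 ∈ [-1.9, -0.5) ⇒ IN Λ
candidate 7: (m,n)=(0,2) → π∥ = 0+2·β ≈ 4.828427, π⊥ = 0+2·β' ≈ -0.828427 ∈ [-1.9, -0.5) ⇒ IN Λ
candidate 8: (m,n)=(-7,8) → π∥ = -7+8·β ≈ 12.313708, π⊥ = -7+8·β' ≈ -10.313708 ∉ [-1.9, -0.5) ⇒ out

1, 2, 5, 6, 7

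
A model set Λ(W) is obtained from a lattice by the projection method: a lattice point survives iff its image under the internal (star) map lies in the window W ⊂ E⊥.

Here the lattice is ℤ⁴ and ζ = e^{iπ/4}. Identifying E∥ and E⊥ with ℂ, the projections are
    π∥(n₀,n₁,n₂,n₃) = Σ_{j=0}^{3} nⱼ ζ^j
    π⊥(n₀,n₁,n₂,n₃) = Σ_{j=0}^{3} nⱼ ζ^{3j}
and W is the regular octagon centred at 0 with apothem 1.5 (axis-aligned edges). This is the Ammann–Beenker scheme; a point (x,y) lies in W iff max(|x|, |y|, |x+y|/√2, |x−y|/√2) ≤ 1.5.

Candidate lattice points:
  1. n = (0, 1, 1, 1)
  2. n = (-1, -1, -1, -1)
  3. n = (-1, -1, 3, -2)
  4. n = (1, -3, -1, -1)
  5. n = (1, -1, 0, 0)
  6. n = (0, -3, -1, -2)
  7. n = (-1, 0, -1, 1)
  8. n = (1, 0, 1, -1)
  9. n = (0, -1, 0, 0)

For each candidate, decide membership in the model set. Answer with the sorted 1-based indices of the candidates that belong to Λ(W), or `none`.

π⊥(n) = n₀ + n₁ζ³ + n₂ζ⁶ + n₃ζ⁹ where ζ = e^{iπ/4}.
candidate 1: n = (0, 1, 1, 1) → π⊥ ≈ (+0.000000, +0.414214); max(|x|,|y|,|x±y|/√2) = 0.414214 ≤ 1.5 ⇒ ∈ W
candidate 2: n = (-1, -1, -1, -1) → π⊥ ≈ (-1.000000, -0.414214); max(|x|,|y|,|x±y|/√2) = 1.000000 ≤ 1.5 ⇒ ∈ W
candidate 3: n = (-1, -1, 3, -2) → π⊥ ≈ (-1.707107, -5.121320); max(|x|,|y|,|x±y|/√2) = 5.121320 > 1.5 ⇒ ∉ W
candidate 4: n = (1, -3, -1, -1) → π⊥ ≈ (+2.414214, -1.828427); max(|x|,|y|,|x±y|/√2) = 3.000000 > 1.5 ⇒ ∉ W
candidate 5: n = (1, -1, 0, 0) → π⊥ ≈ (+1.707107, -0.707107); max(|x|,|y|,|x±y|/√2) = 1.707107 > 1.5 ⇒ ∉ W
candidate 6: n = (0, -3, -1, -2) → π⊥ ≈ (+0.707107, -2.535534); max(|x|,|y|,|x±y|/√2) = 2.535534 > 1.5 ⇒ ∉ W
candidate 7: n = (-1, 0, -1, 1) → π⊥ ≈ (-0.292893, +1.707107); max(|x|,|y|,|x±y|/√2) = 1.707107 > 1.5 ⇒ ∉ W
candidate 8: n = (1, 0, 1, -1) → π⊥ ≈ (+0.292893, -1.707107); max(|x|,|y|,|x±y|/√2) = 1.707107 > 1.5 ⇒ ∉ W
candidate 9: n = (0, -1, 0, 0) → π⊥ ≈ (+0.707107, -0.707107); max(|x|,|y|,|x±y|/√2) = 1.000000 ≤ 1.5 ⇒ ∈ W

1, 2, 9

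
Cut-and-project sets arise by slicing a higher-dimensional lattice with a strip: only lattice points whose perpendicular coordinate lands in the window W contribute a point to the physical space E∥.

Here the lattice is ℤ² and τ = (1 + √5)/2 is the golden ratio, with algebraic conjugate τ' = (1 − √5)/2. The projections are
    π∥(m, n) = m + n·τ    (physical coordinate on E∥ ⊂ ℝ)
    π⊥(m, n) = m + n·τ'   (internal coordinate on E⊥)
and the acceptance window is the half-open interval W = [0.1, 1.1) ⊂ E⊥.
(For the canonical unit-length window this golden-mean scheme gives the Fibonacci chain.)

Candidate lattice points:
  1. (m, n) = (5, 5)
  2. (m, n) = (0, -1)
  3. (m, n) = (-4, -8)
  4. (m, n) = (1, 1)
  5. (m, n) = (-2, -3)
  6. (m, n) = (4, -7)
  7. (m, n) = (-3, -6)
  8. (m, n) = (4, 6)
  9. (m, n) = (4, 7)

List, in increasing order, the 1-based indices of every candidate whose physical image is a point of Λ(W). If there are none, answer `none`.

Compute τ' = (1−√5)/2 = -0.6180, so π⊥(m,n) = m -0.6180·n.
candidate 1: (m,n)=(5,5) → π∥ = 5+5·τ ≈ 13.0902, π⊥ = 5+5·τ' ≈ 1.9098 ∉ [0.1, 1.1) ⇒ out
candidate 2: (m,n)=(0,-1) → π∥ = 0-1·τ ≈ -1.6180, π⊥ = 0-1·τ' ≈ 0.6180 ∈ [0.1, 1.1) ⇒ IN Λ
candidate 3: (m,n)=(-4,-8) → π∥ = -4-8·τ ≈ -16.9443, π⊥ = -4-8·τ' ≈ 0.9443 ∈ [0.1, 1.1) ⇒ IN Λ
candidate 4: (m,n)=(1,1) → π∥ = 1+1·τ ≈ 2.6180, π⊥ = 1+1·τ' ≈ 0.3820 ∈ [0.1, 1.1) ⇒ IN Λ
candidate 5: (m,n)=(-2,-3) → π∥ = -2-3·τ ≈ -6.8541, π⊥ = -2-3·τ' ≈ -0.1459 ∉ [0.1, 1.1) ⇒ out
candidate 6: (m,n)=(4,-7) → π∥ = 4-7·τ ≈ -7.3262, π⊥ = 4-7·τ' ≈ 8.3262 ∉ [0.1, 1.1) ⇒ out
candidate 7: (m,n)=(-3,-6) → π∥ = -3-6·τ ≈ -12.7082, π⊥ = -3-6·τ' ≈ 0.7082 ∈ [0.1, 1.1) ⇒ IN Λ
candidate 8: (m,n)=(4,6) → π∥ = 4+6·τ ≈ 13.7082, π⊥ = 4+6·τ' ≈ 0.2918 ∈ [0.1, 1.1) ⇒ IN Λ
candidate 9: (m,n)=(4,7) → π∥ = 4+7·τ ≈ 15.3262, π⊥ = 4+7·τ' ≈ -0.3262 ∉ [0.1, 1.1) ⇒ out

2, 3, 4, 7, 8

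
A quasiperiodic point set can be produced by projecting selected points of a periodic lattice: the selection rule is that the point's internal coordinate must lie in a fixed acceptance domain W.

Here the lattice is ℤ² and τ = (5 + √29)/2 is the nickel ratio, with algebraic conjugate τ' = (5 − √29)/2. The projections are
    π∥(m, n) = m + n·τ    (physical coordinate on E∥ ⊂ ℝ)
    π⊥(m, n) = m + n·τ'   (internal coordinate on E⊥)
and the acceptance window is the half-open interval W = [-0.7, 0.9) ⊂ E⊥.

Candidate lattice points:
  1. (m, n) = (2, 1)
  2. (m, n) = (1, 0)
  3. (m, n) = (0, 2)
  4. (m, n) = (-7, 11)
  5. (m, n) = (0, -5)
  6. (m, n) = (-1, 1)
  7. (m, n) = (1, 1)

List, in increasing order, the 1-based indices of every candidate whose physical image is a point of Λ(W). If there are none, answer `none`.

3, 7

Compute τ' = (5−√29)/2 = -0.1926, so π⊥(m,n) = m -0.1926·n.
#1 (2,1): internal coord 2 + (1)·τ' = +1.8074; +1.8074 ∉ [-0.7, 0.9) → out
#2 (1,0): internal coord 1 + (0)·τ' = +1.0000; +1.0000 ∉ [-0.7, 0.9) → out
#3 (0,2): internal coord 0 + (2)·τ' = -0.3852; -0.3852 ∈ [-0.7, 0.9) → IN Λ
#4 (-7,11): internal coord -7 + (11)·τ' = -9.1184; -9.1184 ∉ [-0.7, 0.9) → out
#5 (0,-5): internal coord 0 + (-5)·τ' = +0.9629; +0.9629 ∉ [-0.7, 0.9) → out
#6 (-1,1): internal coord -1 + (1)·τ' = -1.1926; -1.1926 ∉ [-0.7, 0.9) → out
#7 (1,1): internal coord 1 + (1)·τ' = +0.8074; +0.8074 ∈ [-0.7, 0.9) → IN Λ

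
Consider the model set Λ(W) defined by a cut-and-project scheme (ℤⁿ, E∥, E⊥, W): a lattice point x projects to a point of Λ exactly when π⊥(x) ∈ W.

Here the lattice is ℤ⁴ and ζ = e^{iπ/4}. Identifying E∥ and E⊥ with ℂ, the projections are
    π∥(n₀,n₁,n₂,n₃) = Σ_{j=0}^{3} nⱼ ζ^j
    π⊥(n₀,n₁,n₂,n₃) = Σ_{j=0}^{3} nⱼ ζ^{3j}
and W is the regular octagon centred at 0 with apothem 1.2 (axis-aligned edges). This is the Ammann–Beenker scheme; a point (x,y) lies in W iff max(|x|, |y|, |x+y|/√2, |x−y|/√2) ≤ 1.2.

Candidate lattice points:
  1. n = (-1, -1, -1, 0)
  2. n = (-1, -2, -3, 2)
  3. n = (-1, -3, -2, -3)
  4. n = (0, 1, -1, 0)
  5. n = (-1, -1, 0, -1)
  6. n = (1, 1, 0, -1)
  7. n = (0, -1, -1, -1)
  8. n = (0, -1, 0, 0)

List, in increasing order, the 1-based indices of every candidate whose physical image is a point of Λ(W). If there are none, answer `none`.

1, 6, 7, 8

With ζ = e^{iπ/4} the internal vectors are ζ^0,ζ^3,ζ^6,ζ^9.
candidate 1: n = (-1, -1, -1, 0) → π⊥ ≈ (-0.292893, +0.292893); max(|x|,|y|,|x±y|/√2) = 0.414214 ≤ 1.2 ⇒ ∈ W
candidate 2: n = (-1, -2, -3, 2) → π⊥ ≈ (+1.828427, +3.000000); max(|x|,|y|,|x±y|/√2) = 3.414214 > 1.2 ⇒ ∉ W
candidate 3: n = (-1, -3, -2, -3) → π⊥ ≈ (-1.000000, -2.242641); max(|x|,|y|,|x±y|/√2) = 2.292893 > 1.2 ⇒ ∉ W
candidate 4: n = (0, 1, -1, 0) → π⊥ ≈ (-0.707107, +1.707107); max(|x|,|y|,|x±y|/√2) = 1.707107 > 1.2 ⇒ ∉ W
candidate 5: n = (-1, -1, 0, -1) → π⊥ ≈ (-1.000000, -1.414214); max(|x|,|y|,|x±y|/√2) = 1.707107 > 1.2 ⇒ ∉ W
candidate 6: n = (1, 1, 0, -1) → π⊥ ≈ (-0.414214, +0.000000); max(|x|,|y|,|x±y|/√2) = 0.414214 ≤ 1.2 ⇒ ∈ W
candidate 7: n = (0, -1, -1, -1) → π⊥ ≈ (+0.000000, -0.414214); max(|x|,|y|,|x±y|/√2) = 0.414214 ≤ 1.2 ⇒ ∈ W
candidate 8: n = (0, -1, 0, 0) → π⊥ ≈ (+0.707107, -0.707107); max(|x|,|y|,|x±y|/√2) = 1.000000 ≤ 1.2 ⇒ ∈ W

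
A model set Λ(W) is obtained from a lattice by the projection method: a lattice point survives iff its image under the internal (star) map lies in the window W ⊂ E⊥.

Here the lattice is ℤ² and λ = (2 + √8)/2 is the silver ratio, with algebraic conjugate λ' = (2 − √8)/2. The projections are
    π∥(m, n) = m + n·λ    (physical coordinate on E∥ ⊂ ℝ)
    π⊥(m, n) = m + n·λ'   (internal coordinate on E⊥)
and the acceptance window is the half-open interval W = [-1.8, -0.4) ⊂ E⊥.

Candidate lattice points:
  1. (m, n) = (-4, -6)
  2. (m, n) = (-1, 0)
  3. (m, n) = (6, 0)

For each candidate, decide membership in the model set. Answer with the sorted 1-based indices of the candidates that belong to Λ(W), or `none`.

1, 2

Numerically λ ≈ 2.41421 and λ' = −1/λ ≈ -0.41421.
candidate 1: (m,n)=(-4,-6) → π∥ = -4-6·λ ≈ -18.48528, π⊥ = -4-6·λ' ≈ -1.51472 ∈ [-1.8, -0.4) ⇒ IN Λ
candidate 2: (m,n)=(-1,0) → π∥ = -1+0·λ ≈ -1.00000, π⊥ = -1+0·λ' ≈ -1.00000 ∈ [-1.8, -0.4) ⇒ IN Λ
candidate 3: (m,n)=(6,0) → π∥ = 6+0·λ ≈ 6.00000, π⊥ = 6+0·λ' ≈ 6.00000 ∉ [-1.8, -0.4) ⇒ out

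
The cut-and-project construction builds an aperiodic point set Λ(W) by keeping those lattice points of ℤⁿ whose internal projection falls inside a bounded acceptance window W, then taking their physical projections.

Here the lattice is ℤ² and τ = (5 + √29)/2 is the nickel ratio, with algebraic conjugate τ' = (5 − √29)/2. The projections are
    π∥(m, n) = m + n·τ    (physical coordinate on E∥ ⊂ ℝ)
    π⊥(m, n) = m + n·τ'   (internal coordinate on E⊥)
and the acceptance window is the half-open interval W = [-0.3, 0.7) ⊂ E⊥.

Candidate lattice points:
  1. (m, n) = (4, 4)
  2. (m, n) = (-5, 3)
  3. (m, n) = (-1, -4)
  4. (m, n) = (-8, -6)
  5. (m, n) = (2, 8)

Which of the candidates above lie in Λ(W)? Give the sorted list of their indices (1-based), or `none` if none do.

Compute τ' = (5−√29)/2 = -0.192582, so π⊥(m,n) = m -0.192582·n.
[1] lift (4,4): star map gives 3.229670; window check -0.3 ≤ 3.229670 < 0.7 is false → out
[2] lift (-5,3): star map gives -5.577747; window check -0.3 ≤ -5.577747 < 0.7 is false → out
[3] lift (-1,-4): star map gives -0.229670; window check -0.3 ≤ -0.229670 < 0.7 is true → IN Λ
[4] lift (-8,-6): star map gives -6.844506; window check -0.3 ≤ -6.844506 < 0.7 is false → out
[5] lift (2,8): star map gives 0.459341; window check -0.3 ≤ 0.459341 < 0.7 is true → IN Λ

3, 5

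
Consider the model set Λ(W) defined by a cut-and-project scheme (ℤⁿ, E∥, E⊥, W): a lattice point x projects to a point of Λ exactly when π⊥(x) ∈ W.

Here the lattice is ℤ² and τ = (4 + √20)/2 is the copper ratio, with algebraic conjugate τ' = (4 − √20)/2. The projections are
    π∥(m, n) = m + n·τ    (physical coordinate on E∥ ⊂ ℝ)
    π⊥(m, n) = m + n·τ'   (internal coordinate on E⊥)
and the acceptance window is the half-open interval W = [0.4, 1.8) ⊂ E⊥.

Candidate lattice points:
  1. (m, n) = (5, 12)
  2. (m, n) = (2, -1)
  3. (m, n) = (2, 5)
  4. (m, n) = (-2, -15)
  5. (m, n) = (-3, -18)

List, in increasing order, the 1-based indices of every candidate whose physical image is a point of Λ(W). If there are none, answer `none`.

3, 4, 5

τ' = (4−√20)/2 ≈ -0.23607.
#1 (5,12): internal coord 5 + (12)·τ' = +2.16718; +2.16718 ∉ [0.4, 1.8) → out
#2 (2,-1): internal coord 2 + (-1)·τ' = +2.23607; +2.23607 ∉ [0.4, 1.8) → out
#3 (2,5): internal coord 2 + (5)·τ' = +0.81966; +0.81966 ∈ [0.4, 1.8) → IN Λ
#4 (-2,-15): internal coord -2 + (-15)·τ' = +1.54102; +1.54102 ∈ [0.4, 1.8) → IN Λ
#5 (-3,-18): internal coord -3 + (-18)·τ' = +1.24922; +1.24922 ∈ [0.4, 1.8) → IN Λ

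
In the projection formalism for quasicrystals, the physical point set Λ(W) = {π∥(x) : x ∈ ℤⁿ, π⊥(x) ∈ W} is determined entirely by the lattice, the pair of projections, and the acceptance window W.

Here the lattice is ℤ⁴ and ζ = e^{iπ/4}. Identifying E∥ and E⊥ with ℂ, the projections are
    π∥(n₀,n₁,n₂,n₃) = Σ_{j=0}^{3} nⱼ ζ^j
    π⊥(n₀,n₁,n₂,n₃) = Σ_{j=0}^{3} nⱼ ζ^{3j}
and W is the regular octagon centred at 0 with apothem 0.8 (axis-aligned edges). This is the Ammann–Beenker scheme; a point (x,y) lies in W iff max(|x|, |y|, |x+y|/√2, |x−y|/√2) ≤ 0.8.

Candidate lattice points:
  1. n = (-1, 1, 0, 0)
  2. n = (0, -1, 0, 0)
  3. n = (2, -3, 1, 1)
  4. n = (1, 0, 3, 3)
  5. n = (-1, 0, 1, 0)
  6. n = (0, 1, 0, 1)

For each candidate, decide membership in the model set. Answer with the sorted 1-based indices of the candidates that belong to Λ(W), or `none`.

none

Internal map: ζ^{3j} for j=0..3 gives (1,0), (−√2/2,√2/2), (0,−1), (√2/2,√2/2).
#1 (-1, 1, 0, 0): internal (-1.707107, 0.707107); octagon support 1.707107 vs apothem 0.8 → ∉ W
#2 (0, -1, 0, 0): internal (0.707107, -0.707107); octagon support 1.000000 vs apothem 0.8 → ∉ W
#3 (2, -3, 1, 1): internal (4.828427, -2.414214); octagon support 5.121320 vs apothem 0.8 → ∉ W
#4 (1, 0, 3, 3): internal (3.121320, -0.878680); octagon support 3.121320 vs apothem 0.8 → ∉ W
#5 (-1, 0, 1, 0): internal (-1.000000, -1.000000); octagon support 1.414214 vs apothem 0.8 → ∉ W
#6 (0, 1, 0, 1): internal (0.000000, 1.414214); octagon support 1.414214 vs apothem 0.8 → ∉ W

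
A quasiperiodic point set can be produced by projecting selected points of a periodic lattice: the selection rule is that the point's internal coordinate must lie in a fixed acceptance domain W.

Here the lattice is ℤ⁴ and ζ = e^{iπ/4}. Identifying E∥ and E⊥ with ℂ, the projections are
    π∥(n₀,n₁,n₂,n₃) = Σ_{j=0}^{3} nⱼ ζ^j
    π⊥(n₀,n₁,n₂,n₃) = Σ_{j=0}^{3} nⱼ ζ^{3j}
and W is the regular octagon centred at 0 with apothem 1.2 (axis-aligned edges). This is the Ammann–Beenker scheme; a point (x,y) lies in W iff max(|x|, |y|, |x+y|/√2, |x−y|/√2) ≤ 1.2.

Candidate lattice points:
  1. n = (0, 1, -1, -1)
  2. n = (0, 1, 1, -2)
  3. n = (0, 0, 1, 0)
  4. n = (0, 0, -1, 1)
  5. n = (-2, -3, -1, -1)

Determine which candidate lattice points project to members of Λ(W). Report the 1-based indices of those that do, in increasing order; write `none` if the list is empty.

π⊥(n) = n₀ + n₁ζ³ + n₂ζ⁶ + n₃ζ⁹ where ζ = e^{iπ/4}.
#1 (0, 1, -1, -1): internal (-1.414214, 1.000000); octagon support 1.707107 vs apothem 1.2 → ∉ W
#2 (0, 1, 1, -2): internal (-2.121320, -1.707107); octagon support 2.707107 vs apothem 1.2 → ∉ W
#3 (0, 0, 1, 0): internal (0.000000, -1.000000); octagon support 1.000000 vs apothem 1.2 → ∈ W
#4 (0, 0, -1, 1): internal (0.707107, 1.707107); octagon support 1.707107 vs apothem 1.2 → ∉ W
#5 (-2, -3, -1, -1): internal (-0.585786, -1.828427); octagon support 1.828427 vs apothem 1.2 → ∉ W

3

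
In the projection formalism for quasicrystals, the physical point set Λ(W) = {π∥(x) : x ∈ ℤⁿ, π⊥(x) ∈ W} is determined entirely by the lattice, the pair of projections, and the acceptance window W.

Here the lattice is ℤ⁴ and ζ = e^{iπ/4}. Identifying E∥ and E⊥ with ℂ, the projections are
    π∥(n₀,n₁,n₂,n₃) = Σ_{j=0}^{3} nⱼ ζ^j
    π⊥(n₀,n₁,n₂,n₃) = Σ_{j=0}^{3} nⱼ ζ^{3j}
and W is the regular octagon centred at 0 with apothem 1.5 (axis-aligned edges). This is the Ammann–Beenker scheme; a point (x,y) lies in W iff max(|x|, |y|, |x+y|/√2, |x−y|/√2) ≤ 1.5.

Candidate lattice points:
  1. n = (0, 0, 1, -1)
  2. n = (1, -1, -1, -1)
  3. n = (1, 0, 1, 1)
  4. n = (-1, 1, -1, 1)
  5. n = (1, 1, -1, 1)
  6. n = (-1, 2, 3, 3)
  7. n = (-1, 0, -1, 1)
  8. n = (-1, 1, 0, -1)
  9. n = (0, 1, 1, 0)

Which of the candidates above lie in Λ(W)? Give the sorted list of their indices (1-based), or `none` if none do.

π⊥(n) = n₀ + n₁ζ³ + n₂ζ⁶ + n₃ζ⁹ where ζ = e^{iπ/4}.
#1 (0, 0, 1, -1): internal (-0.707107, -1.707107); octagon support 1.707107 vs apothem 1.5 → ∉ W
#2 (1, -1, -1, -1): internal (1.000000, -0.414214); octagon support 1.000000 vs apothem 1.5 → ∈ W
#3 (1, 0, 1, 1): internal (1.707107, -0.292893); octagon support 1.707107 vs apothem 1.5 → ∉ W
#4 (-1, 1, -1, 1): internal (-1.000000, 2.414214); octagon support 2.414214 vs apothem 1.5 → ∉ W
#5 (1, 1, -1, 1): internal (1.000000, 2.414214); octagon support 2.414214 vs apothem 1.5 → ∉ W
#6 (-1, 2, 3, 3): internal (-0.292893, 0.535534); octagon support 0.585786 vs apothem 1.5 → ∈ W
#7 (-1, 0, -1, 1): internal (-0.292893, 1.707107); octagon support 1.707107 vs apothem 1.5 → ∉ W
#8 (-1, 1, 0, -1): internal (-2.414214, 0.000000); octagon support 2.414214 vs apothem 1.5 → ∉ W
#9 (0, 1, 1, 0): internal (-0.707107, -0.292893); octagon support 0.707107 vs apothem 1.5 → ∈ W

2, 6, 9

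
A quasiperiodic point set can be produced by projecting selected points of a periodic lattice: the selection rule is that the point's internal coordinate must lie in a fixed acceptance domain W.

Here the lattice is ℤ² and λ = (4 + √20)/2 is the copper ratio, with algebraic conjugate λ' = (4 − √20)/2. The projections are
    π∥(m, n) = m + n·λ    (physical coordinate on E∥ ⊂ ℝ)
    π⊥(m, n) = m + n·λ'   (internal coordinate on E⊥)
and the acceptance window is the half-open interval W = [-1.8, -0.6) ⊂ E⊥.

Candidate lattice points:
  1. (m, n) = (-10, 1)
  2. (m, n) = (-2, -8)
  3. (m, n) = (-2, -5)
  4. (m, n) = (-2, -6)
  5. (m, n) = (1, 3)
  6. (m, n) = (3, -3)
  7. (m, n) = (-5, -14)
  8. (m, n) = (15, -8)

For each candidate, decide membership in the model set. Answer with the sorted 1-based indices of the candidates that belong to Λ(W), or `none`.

Compute λ' = (4−√20)/2 = -0.236068, so π⊥(m,n) = m -0.236068·n.
[1] lift (-10,1): star map gives -10.236068; window check -1.8 ≤ -10.236068 < -0.6 is false → out
[2] lift (-2,-8): star map gives -0.111456; window check -1.8 ≤ -0.111456 < -0.6 is false → out
[3] lift (-2,-5): star map gives -0.819660; window check -1.8 ≤ -0.819660 < -0.6 is true → IN Λ
[4] lift (-2,-6): star map gives -0.583592; window check -1.8 ≤ -0.583592 < -0.6 is false → out
[5] lift (1,3): star map gives 0.291796; window check -1.8 ≤ 0.291796 < -0.6 is false → out
[6] lift (3,-3): star map gives 3.708204; window check -1.8 ≤ 3.708204 < -0.6 is false → out
[7] lift (-5,-14): star map gives -1.695048; window check -1.8 ≤ -1.695048 < -0.6 is true → IN Λ
[8] lift (15,-8): star map gives 16.888544; window check -1.8 ≤ 16.888544 < -0.6 is false → out

3, 7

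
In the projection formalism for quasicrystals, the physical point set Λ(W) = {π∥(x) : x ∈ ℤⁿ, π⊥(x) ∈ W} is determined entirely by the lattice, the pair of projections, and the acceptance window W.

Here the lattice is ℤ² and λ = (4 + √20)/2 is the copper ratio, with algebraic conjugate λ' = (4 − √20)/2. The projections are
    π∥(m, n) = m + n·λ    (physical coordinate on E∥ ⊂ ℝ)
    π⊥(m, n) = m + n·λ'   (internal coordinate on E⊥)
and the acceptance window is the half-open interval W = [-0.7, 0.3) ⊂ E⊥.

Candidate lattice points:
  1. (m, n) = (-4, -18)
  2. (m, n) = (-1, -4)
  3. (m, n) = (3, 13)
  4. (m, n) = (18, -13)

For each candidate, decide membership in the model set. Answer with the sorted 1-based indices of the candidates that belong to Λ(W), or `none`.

1, 2, 3

Numerically λ ≈ 4.23607 and λ' = −1/λ ≈ -0.23607.
[1] lift (-4,-18): star map gives 0.24922; window check -0.7 ≤ 0.24922 < 0.3 is true → IN Λ
[2] lift (-1,-4): star map gives -0.05573; window check -0.7 ≤ -0.05573 < 0.3 is true → IN Λ
[3] lift (3,13): star map gives -0.06888; window check -0.7 ≤ -0.06888 < 0.3 is true → IN Λ
[4] lift (18,-13): star map gives 21.06888; window check -0.7 ≤ 21.06888 < 0.3 is false → out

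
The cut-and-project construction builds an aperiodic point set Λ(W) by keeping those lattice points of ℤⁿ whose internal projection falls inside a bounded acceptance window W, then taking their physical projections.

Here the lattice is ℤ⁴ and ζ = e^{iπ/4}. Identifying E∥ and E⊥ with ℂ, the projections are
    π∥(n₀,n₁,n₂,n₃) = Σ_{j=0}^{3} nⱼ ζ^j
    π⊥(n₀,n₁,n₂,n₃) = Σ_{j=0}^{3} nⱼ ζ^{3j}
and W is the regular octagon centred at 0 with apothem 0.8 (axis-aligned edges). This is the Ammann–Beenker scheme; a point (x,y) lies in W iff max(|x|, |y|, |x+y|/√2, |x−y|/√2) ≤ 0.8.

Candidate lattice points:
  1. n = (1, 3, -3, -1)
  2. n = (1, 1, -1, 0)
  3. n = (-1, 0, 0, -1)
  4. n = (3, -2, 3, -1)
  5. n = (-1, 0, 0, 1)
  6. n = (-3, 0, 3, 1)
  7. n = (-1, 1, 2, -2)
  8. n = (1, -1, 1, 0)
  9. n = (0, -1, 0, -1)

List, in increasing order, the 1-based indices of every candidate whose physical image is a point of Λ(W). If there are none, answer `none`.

5

With ζ = e^{iπ/4} the internal vectors are ζ^0,ζ^3,ζ^6,ζ^9.
candidate 1: n = (1, 3, -3, -1) → π⊥ ≈ (-1.828427, +4.414214); max(|x|,|y|,|x±y|/√2) = 4.414214 > 0.8 ⇒ ∉ W
candidate 2: n = (1, 1, -1, 0) → π⊥ ≈ (+0.292893, +1.707107); max(|x|,|y|,|x±y|/√2) = 1.707107 > 0.8 ⇒ ∉ W
candidate 3: n = (-1, 0, 0, -1) → π⊥ ≈ (-1.707107, -0.707107); max(|x|,|y|,|x±y|/√2) = 1.707107 > 0.8 ⇒ ∉ W
candidate 4: n = (3, -2, 3, -1) → π⊥ ≈ (+3.707107, -5.121320); max(|x|,|y|,|x±y|/√2) = 6.242641 > 0.8 ⇒ ∉ W
candidate 5: n = (-1, 0, 0, 1) → π⊥ ≈ (-0.292893, +0.707107); max(|x|,|y|,|x±y|/√2) = 0.707107 ≤ 0.8 ⇒ ∈ W
candidate 6: n = (-3, 0, 3, 1) → π⊥ ≈ (-2.292893, -2.292893); max(|x|,|y|,|x±y|/√2) = 3.242641 > 0.8 ⇒ ∉ W
candidate 7: n = (-1, 1, 2, -2) → π⊥ ≈ (-3.121320, -2.707107); max(|x|,|y|,|x±y|/√2) = 4.121320 > 0.8 ⇒ ∉ W
candidate 8: n = (1, -1, 1, 0) → π⊥ ≈ (+1.707107, -1.707107); max(|x|,|y|,|x±y|/√2) = 2.414214 > 0.8 ⇒ ∉ W
candidate 9: n = (0, -1, 0, -1) → π⊥ ≈ (+0.000000, -1.414214); max(|x|,|y|,|x±y|/√2) = 1.414214 > 0.8 ⇒ ∉ W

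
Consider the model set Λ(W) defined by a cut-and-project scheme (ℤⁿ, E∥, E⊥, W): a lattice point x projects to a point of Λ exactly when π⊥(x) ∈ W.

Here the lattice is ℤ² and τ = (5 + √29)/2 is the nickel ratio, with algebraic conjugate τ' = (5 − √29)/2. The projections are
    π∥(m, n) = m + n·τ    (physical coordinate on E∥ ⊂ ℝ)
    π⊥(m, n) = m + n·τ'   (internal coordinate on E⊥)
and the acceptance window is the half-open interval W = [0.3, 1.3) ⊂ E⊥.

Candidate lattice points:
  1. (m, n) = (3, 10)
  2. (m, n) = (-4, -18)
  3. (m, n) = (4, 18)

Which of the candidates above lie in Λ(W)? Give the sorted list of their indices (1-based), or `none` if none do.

τ' = (5−√29)/2 ≈ -0.192582.
[1] lift (3,10): star map gives 1.074176; window check 0.3 ≤ 1.074176 < 1.3 is true → IN Λ
[2] lift (-4,-18): star map gives -0.533517; window check 0.3 ≤ -0.533517 < 1.3 is false → out
[3] lift (4,18): star map gives 0.533517; window check 0.3 ≤ 0.533517 < 1.3 is true → IN Λ

1, 3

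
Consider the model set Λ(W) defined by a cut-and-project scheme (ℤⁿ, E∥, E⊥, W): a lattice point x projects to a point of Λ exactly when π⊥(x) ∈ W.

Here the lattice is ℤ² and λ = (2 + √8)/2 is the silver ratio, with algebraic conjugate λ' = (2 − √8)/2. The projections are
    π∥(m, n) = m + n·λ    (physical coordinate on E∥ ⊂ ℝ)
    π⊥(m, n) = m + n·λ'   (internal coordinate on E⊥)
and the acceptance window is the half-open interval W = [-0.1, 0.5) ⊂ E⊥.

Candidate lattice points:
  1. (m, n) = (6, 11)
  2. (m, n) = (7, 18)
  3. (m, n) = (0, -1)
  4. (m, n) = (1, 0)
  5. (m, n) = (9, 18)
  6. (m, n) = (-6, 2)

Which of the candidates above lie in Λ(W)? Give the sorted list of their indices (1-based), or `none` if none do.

λ' = (2−√8)/2 ≈ -0.41421.
candidate 1: (m,n)=(6,11) → π∥ = 6+11·λ ≈ 32.55635, π⊥ = 6+11·λ' ≈ 1.44365 ∉ [-0.1, 0.5) ⇒ out
candidate 2: (m,n)=(7,18) → π∥ = 7+18·λ ≈ 50.45584, π⊥ = 7+18·λ' ≈ -0.45584 ∉ [-0.1, 0.5) ⇒ out
candidate 3: (m,n)=(0,-1) → π∥ = 0-1·λ ≈ -2.41421, π⊥ = 0-1·λ' ≈ 0.41421 ∈ [-0.1, 0.5) ⇒ IN Λ
candidate 4: (m,n)=(1,0) → π∥ = 1+0·λ ≈ 1.00000, π⊥ = 1+0·λ' ≈ 1.00000 ∉ [-0.1, 0.5) ⇒ out
candidate 5: (m,n)=(9,18) → π∥ = 9+18·λ ≈ 52.45584, π⊥ = 9+18·λ' ≈ 1.54416 ∉ [-0.1, 0.5) ⇒ out
candidate 6: (m,n)=(-6,2) → π∥ = -6+2·λ ≈ -1.17157, π⊥ = -6+2·λ' ≈ -6.82843 ∉ [-0.1, 0.5) ⇒ out

3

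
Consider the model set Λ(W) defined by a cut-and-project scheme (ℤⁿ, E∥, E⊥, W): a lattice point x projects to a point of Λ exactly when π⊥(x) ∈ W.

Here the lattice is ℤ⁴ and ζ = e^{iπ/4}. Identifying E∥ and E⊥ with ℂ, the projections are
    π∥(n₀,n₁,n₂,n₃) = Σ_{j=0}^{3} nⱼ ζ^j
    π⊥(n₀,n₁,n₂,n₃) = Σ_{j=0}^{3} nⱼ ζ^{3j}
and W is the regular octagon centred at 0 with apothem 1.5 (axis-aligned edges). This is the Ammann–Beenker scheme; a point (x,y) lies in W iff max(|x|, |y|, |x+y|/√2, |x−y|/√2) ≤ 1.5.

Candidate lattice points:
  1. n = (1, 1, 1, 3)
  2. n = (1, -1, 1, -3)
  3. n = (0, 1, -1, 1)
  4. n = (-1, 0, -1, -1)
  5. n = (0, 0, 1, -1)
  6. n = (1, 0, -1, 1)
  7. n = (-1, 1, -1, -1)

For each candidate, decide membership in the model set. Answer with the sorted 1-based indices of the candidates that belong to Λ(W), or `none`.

Internal map: ζ^{3j} for j=0..3 gives (1,0), (−√2/2,√2/2), (0,−1), (√2/2,√2/2).
candidate 1: n = (1, 1, 1, 3) → π⊥ ≈ (+2.4142, +1.8284); max(|x|,|y|,|x±y|/√2) = 3.0000 > 1.5 ⇒ ∉ W
candidate 2: n = (1, -1, 1, -3) → π⊥ ≈ (-0.4142, -3.8284); max(|x|,|y|,|x±y|/√2) = 3.8284 > 1.5 ⇒ ∉ W
candidate 3: n = (0, 1, -1, 1) → π⊥ ≈ (+0.0000, +2.4142); max(|x|,|y|,|x±y|/√2) = 2.4142 > 1.5 ⇒ ∉ W
candidate 4: n = (-1, 0, -1, -1) → π⊥ ≈ (-1.7071, +0.2929); max(|x|,|y|,|x±y|/√2) = 1.7071 > 1.5 ⇒ ∉ W
candidate 5: n = (0, 0, 1, -1) → π⊥ ≈ (-0.7071, -1.7071); max(|x|,|y|,|x±y|/√2) = 1.7071 > 1.5 ⇒ ∉ W
candidate 6: n = (1, 0, -1, 1) → π⊥ ≈ (+1.7071, +1.7071); max(|x|,|y|,|x±y|/√2) = 2.4142 > 1.5 ⇒ ∉ W
candidate 7: n = (-1, 1, -1, -1) → π⊥ ≈ (-2.4142, +1.0000); max(|x|,|y|,|x±y|/√2) = 2.4142 > 1.5 ⇒ ∉ W

none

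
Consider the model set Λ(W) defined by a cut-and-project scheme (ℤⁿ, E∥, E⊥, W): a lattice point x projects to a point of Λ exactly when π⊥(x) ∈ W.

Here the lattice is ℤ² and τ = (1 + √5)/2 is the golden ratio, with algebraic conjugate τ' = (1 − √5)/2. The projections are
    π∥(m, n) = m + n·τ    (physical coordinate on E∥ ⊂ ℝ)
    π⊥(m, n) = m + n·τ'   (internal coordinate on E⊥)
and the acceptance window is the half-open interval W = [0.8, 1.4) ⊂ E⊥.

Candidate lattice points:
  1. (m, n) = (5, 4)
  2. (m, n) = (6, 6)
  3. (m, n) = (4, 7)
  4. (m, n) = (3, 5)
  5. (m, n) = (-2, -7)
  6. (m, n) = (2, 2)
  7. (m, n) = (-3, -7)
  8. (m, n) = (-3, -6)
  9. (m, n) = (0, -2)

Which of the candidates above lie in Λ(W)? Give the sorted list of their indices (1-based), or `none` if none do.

Compute τ' = (1−√5)/2 = -0.6180, so π⊥(m,n) = m -0.6180·n.
#1 (5,4): internal coord 5 + (4)·τ' = +2.5279; +2.5279 ∉ [0.8, 1.4) → out
#2 (6,6): internal coord 6 + (6)·τ' = +2.2918; +2.2918 ∉ [0.8, 1.4) → out
#3 (4,7): internal coord 4 + (7)·τ' = -0.3262; -0.3262 ∉ [0.8, 1.4) → out
#4 (3,5): internal coord 3 + (5)·τ' = -0.0902; -0.0902 ∉ [0.8, 1.4) → out
#5 (-2,-7): internal coord -2 + (-7)·τ' = +2.3262; +2.3262 ∉ [0.8, 1.4) → out
#6 (2,2): internal coord 2 + (2)·τ' = +0.7639; +0.7639 ∉ [0.8, 1.4) → out
#7 (-3,-7): internal coord -3 + (-7)·τ' = +1.3262; +1.3262 ∈ [0.8, 1.4) → IN Λ
#8 (-3,-6): internal coord -3 + (-6)·τ' = +0.7082; +0.7082 ∉ [0.8, 1.4) → out
#9 (0,-2): internal coord 0 + (-2)·τ' = +1.2361; +1.2361 ∈ [0.8, 1.4) → IN Λ

7, 9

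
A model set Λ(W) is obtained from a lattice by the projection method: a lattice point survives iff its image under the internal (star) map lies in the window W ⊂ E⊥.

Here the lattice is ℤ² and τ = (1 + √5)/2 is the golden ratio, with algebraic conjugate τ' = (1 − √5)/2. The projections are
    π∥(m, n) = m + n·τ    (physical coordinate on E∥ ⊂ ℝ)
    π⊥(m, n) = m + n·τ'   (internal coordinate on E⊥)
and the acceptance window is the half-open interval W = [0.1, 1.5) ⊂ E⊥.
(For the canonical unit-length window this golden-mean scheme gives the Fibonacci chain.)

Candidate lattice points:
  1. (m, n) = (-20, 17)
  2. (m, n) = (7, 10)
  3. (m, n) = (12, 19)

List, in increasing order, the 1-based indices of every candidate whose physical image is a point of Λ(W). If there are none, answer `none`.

2, 3

Numerically τ ≈ 1.61803 and τ' = −1/τ ≈ -0.61803.
#1 (-20,17): internal coord -20 + (17)·τ' = -30.50658; -30.50658 ∉ [0.1, 1.5) → out
#2 (7,10): internal coord 7 + (10)·τ' = +0.81966; +0.81966 ∈ [0.1, 1.5) → IN Λ
#3 (12,19): internal coord 12 + (19)·τ' = +0.25735; +0.25735 ∈ [0.1, 1.5) → IN Λ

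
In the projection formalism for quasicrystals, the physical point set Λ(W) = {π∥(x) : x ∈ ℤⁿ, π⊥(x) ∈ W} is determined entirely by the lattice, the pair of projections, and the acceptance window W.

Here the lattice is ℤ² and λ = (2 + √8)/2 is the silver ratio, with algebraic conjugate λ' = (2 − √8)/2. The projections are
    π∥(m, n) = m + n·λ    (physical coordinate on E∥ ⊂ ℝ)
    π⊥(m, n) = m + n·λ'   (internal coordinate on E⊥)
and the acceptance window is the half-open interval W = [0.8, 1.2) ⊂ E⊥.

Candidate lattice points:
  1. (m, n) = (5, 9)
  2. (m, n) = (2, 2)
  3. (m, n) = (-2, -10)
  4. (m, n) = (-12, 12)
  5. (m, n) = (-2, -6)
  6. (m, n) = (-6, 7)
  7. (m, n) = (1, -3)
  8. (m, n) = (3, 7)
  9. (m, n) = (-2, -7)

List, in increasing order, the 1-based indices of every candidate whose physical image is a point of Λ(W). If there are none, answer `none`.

2, 9

Compute λ' = (2−√8)/2 = -0.41421, so π⊥(m,n) = m -0.41421·n.
[1] lift (5,9): star map gives 1.27208; window check 0.8 ≤ 1.27208 < 1.2 is false → out
[2] lift (2,2): star map gives 1.17157; window check 0.8 ≤ 1.17157 < 1.2 is true → IN Λ
[3] lift (-2,-10): star map gives 2.14214; window check 0.8 ≤ 2.14214 < 1.2 is false → out
[4] lift (-12,12): star map gives -16.97056; window check 0.8 ≤ -16.97056 < 1.2 is false → out
[5] lift (-2,-6): star map gives 0.48528; window check 0.8 ≤ 0.48528 < 1.2 is false → out
[6] lift (-6,7): star map gives -8.89949; window check 0.8 ≤ -8.89949 < 1.2 is false → out
[7] lift (1,-3): star map gives 2.24264; window check 0.8 ≤ 2.24264 < 1.2 is false → out
[8] lift (3,7): star map gives 0.10051; window check 0.8 ≤ 0.10051 < 1.2 is false → out
[9] lift (-2,-7): star map gives 0.89949; window check 0.8 ≤ 0.89949 < 1.2 is true → IN Λ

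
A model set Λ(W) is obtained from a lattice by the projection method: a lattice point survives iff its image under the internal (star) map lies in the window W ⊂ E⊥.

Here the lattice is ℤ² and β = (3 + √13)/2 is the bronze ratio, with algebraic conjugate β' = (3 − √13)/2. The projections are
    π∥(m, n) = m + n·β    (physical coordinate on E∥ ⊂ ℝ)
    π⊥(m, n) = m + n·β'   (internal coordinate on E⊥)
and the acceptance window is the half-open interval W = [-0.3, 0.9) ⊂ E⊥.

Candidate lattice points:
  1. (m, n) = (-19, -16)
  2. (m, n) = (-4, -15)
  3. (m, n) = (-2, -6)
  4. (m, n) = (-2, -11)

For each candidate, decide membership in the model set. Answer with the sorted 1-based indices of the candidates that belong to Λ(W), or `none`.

β' = (3−√13)/2 ≈ -0.302776.
#1 (-19,-16): internal coord -19 + (-16)·β' = -14.155590; -14.155590 ∉ [-0.3, 0.9) → out
#2 (-4,-15): internal coord -4 + (-15)·β' = +0.541635; +0.541635 ∈ [-0.3, 0.9) → IN Λ
#3 (-2,-6): internal coord -2 + (-6)·β' = -0.183346; -0.183346 ∈ [-0.3, 0.9) → IN Λ
#4 (-2,-11): internal coord -2 + (-11)·β' = +1.330532; +1.330532 ∉ [-0.3, 0.9) → out

2, 3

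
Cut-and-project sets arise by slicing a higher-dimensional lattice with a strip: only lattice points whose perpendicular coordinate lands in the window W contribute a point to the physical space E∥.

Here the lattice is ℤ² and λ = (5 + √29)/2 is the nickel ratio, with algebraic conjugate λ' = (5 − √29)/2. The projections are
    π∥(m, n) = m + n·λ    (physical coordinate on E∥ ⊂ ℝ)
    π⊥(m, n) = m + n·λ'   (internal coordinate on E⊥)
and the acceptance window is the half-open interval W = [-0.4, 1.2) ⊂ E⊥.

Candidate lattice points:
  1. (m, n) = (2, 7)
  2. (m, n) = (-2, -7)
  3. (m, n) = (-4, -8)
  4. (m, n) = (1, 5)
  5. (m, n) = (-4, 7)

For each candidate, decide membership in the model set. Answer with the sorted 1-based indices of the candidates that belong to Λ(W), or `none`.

1, 4

λ' = (5−√29)/2 ≈ -0.1926.
candidate 1: (m,n)=(2,7) → π∥ = 2+7·λ ≈ 38.3481, π⊥ = 2+7·λ' ≈ 0.6519 ∈ [-0.4, 1.2) ⇒ IN Λ
candidate 2: (m,n)=(-2,-7) → π∥ = -2-7·λ ≈ -38.3481, π⊥ = -2-7·λ' ≈ -0.6519 ∉ [-0.4, 1.2) ⇒ out
candidate 3: (m,n)=(-4,-8) → π∥ = -4-8·λ ≈ -45.5407, π⊥ = -4-8·λ' ≈ -2.4593 ∉ [-0.4, 1.2) ⇒ out
candidate 4: (m,n)=(1,5) → π∥ = 1+5·λ ≈ 26.9629, π⊥ = 1+5·λ' ≈ 0.0371 ∈ [-0.4, 1.2) ⇒ IN Λ
candidate 5: (m,n)=(-4,7) → π∥ = -4+7·λ ≈ 32.3481, π⊥ = -4+7·λ' ≈ -5.3481 ∉ [-0.4, 1.2) ⇒ out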